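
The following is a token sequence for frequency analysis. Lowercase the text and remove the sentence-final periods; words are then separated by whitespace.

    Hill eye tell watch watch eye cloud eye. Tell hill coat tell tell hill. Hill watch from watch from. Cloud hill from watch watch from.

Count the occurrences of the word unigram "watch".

Scanning the 25 tokens for "watch":
  position 4: watch
  position 5: watch
  position 16: watch
  position 18: watch
  position 23: watch
  position 24: watch

6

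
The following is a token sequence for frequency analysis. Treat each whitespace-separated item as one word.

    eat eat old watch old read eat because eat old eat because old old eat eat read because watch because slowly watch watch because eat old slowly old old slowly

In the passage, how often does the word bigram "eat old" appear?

Scanning the 29 overlapping bigram windows for "eat old":
  position 2–3: eat old
  position 9–10: eat old
  position 25–26: eat old

3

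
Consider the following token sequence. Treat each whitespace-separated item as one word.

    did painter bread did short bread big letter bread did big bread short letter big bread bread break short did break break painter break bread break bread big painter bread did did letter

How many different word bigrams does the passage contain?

25

33 tokens → 32 bigram windows in total.
Repeated bigrams (each contributes count−1 duplicates):
  bread did: 3
  big bread: 2
  bread big: 2
  bread break: 2
  break bread: 2
  painter bread: 2
7 duplicate windows → 32 − 7 = 25 distinct.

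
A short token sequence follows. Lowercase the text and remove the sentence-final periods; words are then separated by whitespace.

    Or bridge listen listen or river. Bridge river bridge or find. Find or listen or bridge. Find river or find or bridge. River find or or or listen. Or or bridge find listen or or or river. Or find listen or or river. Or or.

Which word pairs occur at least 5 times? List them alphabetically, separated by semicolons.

Bigram counts meeting the condition (at least 5 times):
  listen or: 5
  or or: 7

listen or; or or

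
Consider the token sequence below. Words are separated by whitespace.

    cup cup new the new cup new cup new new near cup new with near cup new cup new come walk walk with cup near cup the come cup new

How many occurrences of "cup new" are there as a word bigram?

7

Scanning the 29 overlapping bigram windows for "cup new":
  position 2–3: cup new
  position 6–7: cup new
  position 8–9: cup new
  position 12–13: cup new
  position 16–17: cup new
  position 18–19: cup new
  position 29–30: cup new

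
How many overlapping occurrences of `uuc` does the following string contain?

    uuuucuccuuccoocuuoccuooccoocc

2

Sliding a length-3 window over the 29 characters (27 positions):
  position 3–5: uuc
  position 9–11: uuc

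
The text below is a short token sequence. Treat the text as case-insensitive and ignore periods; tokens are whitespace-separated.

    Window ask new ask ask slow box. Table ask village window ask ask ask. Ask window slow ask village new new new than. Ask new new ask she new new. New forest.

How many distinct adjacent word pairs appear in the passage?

20

32 tokens → 31 bigram windows in total.
Repeated bigrams (each contributes count−1 duplicates):
  new new: 5
  ask ask: 4
  ask new: 2
  ask village: 2
  new ask: 2
  window ask: 2
11 duplicate windows → 31 − 11 = 20 distinct.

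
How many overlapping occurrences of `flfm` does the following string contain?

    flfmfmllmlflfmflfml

3

Sliding a length-4 window over the 19 characters (16 positions):
  position 1–4: flfm
  position 11–14: flfm
  position 15–18: flfm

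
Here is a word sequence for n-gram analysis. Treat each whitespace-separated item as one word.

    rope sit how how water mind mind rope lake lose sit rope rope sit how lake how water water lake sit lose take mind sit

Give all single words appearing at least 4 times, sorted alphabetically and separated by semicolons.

how; rope; sit

Unigram counts meeting the condition (at least 4 times):
  how: 4
  rope: 4
  sit: 5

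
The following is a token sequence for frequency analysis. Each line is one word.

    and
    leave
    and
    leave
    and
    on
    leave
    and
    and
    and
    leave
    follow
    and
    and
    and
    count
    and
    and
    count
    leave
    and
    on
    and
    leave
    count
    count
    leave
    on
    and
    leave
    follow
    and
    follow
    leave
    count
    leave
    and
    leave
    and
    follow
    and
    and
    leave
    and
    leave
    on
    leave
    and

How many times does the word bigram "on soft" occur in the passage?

Scanning the 47 overlapping bigram windows for "on soft":
  (none found)

0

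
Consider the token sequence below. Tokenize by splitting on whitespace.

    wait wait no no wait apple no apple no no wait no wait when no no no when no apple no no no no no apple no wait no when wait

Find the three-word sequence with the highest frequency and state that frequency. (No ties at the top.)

"no no no", 4 times

Trigram frequencies (highest first):
  no no no: 4
  no apple no: 3
  no no wait: 2
  apple no no: 2
  no wait no: 2
  wait wait no: 1
  … (15 more, each ≤ 1)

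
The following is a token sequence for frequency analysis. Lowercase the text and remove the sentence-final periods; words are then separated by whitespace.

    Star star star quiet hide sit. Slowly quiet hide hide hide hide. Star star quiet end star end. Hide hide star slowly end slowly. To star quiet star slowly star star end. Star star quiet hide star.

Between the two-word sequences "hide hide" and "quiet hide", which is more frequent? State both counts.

"hide hide" (4 vs 3)

"hide hide": 4 occurrences
"quiet hide": 3 occurrences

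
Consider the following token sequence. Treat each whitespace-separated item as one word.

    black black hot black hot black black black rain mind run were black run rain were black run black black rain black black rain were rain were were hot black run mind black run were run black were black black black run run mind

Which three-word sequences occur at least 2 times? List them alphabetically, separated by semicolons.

black black black; black black rain; black hot black; were black run

Trigram counts meeting the condition (at least 2 times):
  black black black: 2
  black black rain: 3
  black hot black: 2
  were black run: 2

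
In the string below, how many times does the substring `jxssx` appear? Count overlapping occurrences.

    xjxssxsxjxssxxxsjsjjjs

Sliding a length-5 window over the 22 characters (18 positions):
  position 2–6: jxssx
  position 9–13: jxssx

2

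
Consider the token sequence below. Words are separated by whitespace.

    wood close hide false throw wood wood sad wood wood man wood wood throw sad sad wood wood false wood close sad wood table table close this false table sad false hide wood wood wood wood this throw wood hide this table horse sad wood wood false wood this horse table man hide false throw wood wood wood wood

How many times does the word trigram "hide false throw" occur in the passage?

Scanning the 57 overlapping trigram windows for "hide false throw":
  position 3–5: hide false throw
  position 53–55: hide false throw

2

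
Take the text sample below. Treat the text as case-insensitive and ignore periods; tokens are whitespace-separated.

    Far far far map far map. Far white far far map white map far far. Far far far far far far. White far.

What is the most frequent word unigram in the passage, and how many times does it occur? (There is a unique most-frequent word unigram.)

"far", 16 times

Unigram frequencies (highest first):
  far: 16
  map: 4
  white: 3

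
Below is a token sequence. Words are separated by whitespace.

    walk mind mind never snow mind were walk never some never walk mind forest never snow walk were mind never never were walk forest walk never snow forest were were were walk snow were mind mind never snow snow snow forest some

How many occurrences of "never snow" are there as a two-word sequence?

Scanning the 41 overlapping bigram windows for "never snow":
  position 4–5: never snow
  position 15–16: never snow
  position 26–27: never snow
  position 37–38: never snow

4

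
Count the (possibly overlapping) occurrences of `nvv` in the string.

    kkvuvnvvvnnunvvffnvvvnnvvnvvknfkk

Sliding a length-3 window over the 33 characters (31 positions):
  position 6–8: nvv
  position 13–15: nvv
  position 18–20: nvv
  position 23–25: nvv
  position 26–28: nvv

5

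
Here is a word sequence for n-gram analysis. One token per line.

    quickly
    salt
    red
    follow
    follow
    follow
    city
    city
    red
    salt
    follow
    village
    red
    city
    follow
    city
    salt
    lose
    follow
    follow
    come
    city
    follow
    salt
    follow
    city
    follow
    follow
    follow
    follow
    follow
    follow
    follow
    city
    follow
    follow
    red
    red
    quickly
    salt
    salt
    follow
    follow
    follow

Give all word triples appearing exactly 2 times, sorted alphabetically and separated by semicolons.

Trigram counts meeting the condition (exactly 2 times):
  city follow follow: 2
  follow city follow: 2
  follow follow city: 2

city follow follow; follow city follow; follow follow city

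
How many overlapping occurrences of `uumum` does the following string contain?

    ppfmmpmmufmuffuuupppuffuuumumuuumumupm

Sliding a length-5 window over the 38 characters (34 positions):
  position 25–29: uumum
  position 31–35: uumum

2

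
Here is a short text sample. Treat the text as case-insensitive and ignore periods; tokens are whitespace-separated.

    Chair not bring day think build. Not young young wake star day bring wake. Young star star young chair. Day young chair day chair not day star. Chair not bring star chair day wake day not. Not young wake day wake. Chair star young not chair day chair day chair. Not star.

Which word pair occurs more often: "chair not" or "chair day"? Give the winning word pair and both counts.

"chair day" (5 vs 4)

"chair not": 4 occurrences
"chair day": 5 occurrences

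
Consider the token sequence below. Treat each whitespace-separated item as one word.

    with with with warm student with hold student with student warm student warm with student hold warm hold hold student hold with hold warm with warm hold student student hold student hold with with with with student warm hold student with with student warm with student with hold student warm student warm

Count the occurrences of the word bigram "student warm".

Scanning the 51 overlapping bigram windows for "student warm":
  position 10–11: student warm
  position 12–13: student warm
  position 37–38: student warm
  position 43–44: student warm
  position 49–50: student warm
  position 51–52: student warm

6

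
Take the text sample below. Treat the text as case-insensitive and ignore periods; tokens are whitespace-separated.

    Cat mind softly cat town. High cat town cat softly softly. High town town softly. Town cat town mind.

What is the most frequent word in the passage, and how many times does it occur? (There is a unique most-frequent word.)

Unigram frequencies (highest first):
  town: 6
  cat: 5
  softly: 4
  mind: 2
  high: 2

"town", 6 times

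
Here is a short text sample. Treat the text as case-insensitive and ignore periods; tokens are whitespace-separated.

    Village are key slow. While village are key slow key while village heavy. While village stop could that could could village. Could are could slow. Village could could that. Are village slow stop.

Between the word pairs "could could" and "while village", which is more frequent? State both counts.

"while village" (3 vs 2)

"could could": 2 occurrences
"while village": 3 occurrences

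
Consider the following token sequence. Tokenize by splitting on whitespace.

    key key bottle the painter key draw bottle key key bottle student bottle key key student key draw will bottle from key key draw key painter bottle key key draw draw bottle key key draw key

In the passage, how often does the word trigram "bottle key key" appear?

4

Scanning the 34 overlapping trigram windows for "bottle key key":
  position 8–10: bottle key key
  position 13–15: bottle key key
  position 27–29: bottle key key
  position 32–34: bottle key key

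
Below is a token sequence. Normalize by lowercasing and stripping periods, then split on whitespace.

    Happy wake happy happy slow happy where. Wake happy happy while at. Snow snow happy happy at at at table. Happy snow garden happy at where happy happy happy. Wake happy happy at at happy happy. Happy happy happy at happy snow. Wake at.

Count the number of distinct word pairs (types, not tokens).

44 tokens → 43 bigram windows in total.
Repeated bigrams (each contributes count−1 duplicates):
  happy happy: 10
  happy at: 4
  at at: 3
  wake happy: 3
  at happy: 2
  happy snow: 2
  happy wake: 2
19 duplicate windows → 43 − 19 = 24 distinct.

24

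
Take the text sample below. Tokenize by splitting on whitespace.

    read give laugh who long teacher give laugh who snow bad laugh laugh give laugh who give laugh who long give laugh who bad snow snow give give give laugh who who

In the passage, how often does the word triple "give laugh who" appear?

Scanning the 30 overlapping trigram windows for "give laugh who":
  position 2–4: give laugh who
  position 7–9: give laugh who
  position 14–16: give laugh who
  position 17–19: give laugh who
  position 21–23: give laugh who
  position 29–31: give laugh who

6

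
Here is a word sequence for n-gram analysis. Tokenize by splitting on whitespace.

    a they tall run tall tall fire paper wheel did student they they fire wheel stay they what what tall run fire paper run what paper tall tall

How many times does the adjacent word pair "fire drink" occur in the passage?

Scanning the 27 overlapping bigram windows for "fire drink":
  (none found)

0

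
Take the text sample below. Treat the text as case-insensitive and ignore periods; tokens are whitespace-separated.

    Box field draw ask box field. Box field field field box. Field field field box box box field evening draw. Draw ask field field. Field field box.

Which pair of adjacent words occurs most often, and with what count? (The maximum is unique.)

"field field", 7 times

Bigram frequencies (highest first):
  field field: 7
  box field: 5
  field box: 4
  draw ask: 2
  box box: 2
  field draw: 1
  … (5 more, each ≤ 1)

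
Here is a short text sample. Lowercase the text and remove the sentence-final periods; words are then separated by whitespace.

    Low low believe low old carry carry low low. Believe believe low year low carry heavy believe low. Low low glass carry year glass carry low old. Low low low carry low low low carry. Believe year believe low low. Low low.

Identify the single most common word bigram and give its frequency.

"low low", 11 times

Bigram frequencies (highest first):
  low low: 11
  believe low: 4
  carry low: 3
  low carry: 3
  low believe: 2
  low old: 2
  … (15 more, each ≤ 2)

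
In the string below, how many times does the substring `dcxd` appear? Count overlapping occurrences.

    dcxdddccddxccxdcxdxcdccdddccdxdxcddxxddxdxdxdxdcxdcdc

Sliding a length-4 window over the 53 characters (50 positions):
  position 1–4: dcxd
  position 15–18: dcxd
  position 47–50: dcxd

3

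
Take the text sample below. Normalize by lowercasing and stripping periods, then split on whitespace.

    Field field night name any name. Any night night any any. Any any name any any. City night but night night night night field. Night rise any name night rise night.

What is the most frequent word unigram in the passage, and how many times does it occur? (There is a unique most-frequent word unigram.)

"night", 11 times

Unigram frequencies (highest first):
  night: 11
  any: 9
  name: 4
  field: 3
  rise: 2
  city: 1
  … (1 more, each ≤ 1)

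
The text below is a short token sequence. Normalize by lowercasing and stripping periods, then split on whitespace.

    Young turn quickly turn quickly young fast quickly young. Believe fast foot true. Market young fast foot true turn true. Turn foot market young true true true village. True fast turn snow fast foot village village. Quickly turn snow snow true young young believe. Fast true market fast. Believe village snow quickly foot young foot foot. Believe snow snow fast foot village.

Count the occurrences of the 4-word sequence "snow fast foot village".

2

Scanning the 59 overlapping 4-gram windows for "snow fast foot village":
  position 32–35: snow fast foot village
  position 59–62: snow fast foot village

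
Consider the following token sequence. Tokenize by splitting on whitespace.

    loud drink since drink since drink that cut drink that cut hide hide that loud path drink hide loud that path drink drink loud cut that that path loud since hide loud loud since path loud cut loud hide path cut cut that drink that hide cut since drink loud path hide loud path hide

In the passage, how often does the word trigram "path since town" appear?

Scanning the 53 overlapping trigram windows for "path since town":
  (none found)

0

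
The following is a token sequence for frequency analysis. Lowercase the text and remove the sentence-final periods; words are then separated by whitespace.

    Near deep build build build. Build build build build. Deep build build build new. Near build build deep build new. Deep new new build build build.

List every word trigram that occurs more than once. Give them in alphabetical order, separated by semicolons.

Trigram counts meeting the condition (more than once):
  build build build: 7
  build build deep: 2
  build deep build: 2
  deep build build: 2

build build build; build build deep; build deep build; deep build build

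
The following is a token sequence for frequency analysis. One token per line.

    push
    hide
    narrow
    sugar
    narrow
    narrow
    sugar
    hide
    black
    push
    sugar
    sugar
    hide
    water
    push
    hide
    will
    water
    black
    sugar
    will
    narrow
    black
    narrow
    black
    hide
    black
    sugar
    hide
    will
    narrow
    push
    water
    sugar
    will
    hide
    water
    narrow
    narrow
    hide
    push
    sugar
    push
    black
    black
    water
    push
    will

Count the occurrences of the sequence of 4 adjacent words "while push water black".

0

Scanning the 45 overlapping 4-gram windows for "while push water black":
  (none found)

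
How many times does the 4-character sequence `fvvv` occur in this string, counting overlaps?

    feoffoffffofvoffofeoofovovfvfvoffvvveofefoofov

1

Sliding a length-4 window over the 46 characters (43 positions):
  position 33–36: fvvv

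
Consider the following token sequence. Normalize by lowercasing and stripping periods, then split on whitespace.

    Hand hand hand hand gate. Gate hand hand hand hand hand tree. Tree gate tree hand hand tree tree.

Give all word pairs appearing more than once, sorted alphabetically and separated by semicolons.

hand hand; hand tree; tree tree

Bigram counts meeting the condition (more than once):
  hand hand: 8
  hand tree: 2
  tree tree: 2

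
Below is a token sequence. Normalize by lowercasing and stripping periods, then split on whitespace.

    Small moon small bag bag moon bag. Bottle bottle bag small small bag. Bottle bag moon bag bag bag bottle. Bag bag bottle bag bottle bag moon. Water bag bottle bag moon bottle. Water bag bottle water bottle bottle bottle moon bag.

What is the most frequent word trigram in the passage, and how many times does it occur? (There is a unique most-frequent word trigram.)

Trigram frequencies (highest first):
  bag bottle bag: 5
  bottle bag moon: 3
  bag moon bag: 2
  bag bag bottle: 2
  water bag bottle: 2
  small moon small: 1
  … (25 more, each ≤ 1)

"bag bottle bag", 5 times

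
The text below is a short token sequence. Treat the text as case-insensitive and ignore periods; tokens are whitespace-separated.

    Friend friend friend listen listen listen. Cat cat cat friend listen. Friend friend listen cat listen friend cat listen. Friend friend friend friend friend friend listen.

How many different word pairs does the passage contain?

9

26 tokens → 25 bigram windows in total.
Repeated bigrams (each contributes count−1 duplicates):
  friend friend: 8
  friend listen: 4
  listen friend: 3
  cat cat: 2
  cat listen: 2
  listen cat: 2
  listen listen: 2
16 duplicate windows → 25 − 16 = 9 distinct.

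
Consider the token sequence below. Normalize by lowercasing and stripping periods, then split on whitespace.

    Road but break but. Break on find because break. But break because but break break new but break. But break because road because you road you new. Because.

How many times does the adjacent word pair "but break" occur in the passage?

Scanning the 27 overlapping bigram windows for "but break":
  position 2–3: but break
  position 4–5: but break
  position 10–11: but break
  position 13–14: but break
  position 17–18: but break
  position 19–20: but break

6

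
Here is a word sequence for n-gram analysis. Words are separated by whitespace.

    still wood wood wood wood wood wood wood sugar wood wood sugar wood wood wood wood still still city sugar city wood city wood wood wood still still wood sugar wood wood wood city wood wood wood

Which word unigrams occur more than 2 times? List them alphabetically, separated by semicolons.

Unigram counts meeting the condition (more than 2 times):
  city: 4
  still: 5
  sugar: 4
  wood: 24

city; still; sugar; wood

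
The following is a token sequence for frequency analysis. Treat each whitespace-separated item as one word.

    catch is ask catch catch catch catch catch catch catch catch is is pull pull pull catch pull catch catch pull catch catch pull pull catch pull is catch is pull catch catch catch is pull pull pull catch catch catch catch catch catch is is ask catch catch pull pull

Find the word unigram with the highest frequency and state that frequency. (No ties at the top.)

Unigram frequencies (highest first):
  catch: 27
  pull: 14
  is: 8
  ask: 2

"catch", 27 times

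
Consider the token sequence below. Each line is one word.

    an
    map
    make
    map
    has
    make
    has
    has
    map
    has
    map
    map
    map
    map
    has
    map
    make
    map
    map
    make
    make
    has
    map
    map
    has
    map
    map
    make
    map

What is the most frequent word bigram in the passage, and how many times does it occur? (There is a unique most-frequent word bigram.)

Bigram frequencies (highest first):
  map map: 6
  has map: 5
  map make: 4
  map has: 4
  make map: 3
  make has: 2
  … (4 more, each ≤ 1)

"map map", 6 times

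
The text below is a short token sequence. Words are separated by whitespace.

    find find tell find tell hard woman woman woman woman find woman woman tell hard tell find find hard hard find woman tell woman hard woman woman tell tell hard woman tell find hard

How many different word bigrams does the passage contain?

16

34 tokens → 33 bigram windows in total.
Repeated bigrams (each contributes count−1 duplicates):
  woman woman: 5
  woman tell: 4
  hard woman: 3
  tell find: 3
  tell hard: 3
  find find: 2
  find hard: 2
  find tell: 2
  … (1 more repeated)
17 duplicate windows → 33 − 17 = 16 distinct.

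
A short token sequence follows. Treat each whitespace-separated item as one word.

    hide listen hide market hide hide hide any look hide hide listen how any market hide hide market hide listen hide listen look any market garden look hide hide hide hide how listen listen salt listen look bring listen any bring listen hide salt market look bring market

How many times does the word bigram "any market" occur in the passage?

Scanning the 47 overlapping bigram windows for "any market":
  position 14–15: any market
  position 24–25: any market

2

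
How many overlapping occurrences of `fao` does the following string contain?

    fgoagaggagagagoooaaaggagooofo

0

Sliding a length-3 window over the 29 characters (27 positions):
  (no match at any position)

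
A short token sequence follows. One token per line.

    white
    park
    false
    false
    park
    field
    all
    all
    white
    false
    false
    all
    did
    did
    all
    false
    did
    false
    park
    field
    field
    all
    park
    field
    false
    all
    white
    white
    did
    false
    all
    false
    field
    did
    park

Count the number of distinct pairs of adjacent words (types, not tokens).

24

35 tokens → 34 bigram windows in total.
Repeated bigrams (each contributes count−1 duplicates):
  false all: 3
  park field: 3
  all false: 2
  all white: 2
  did false: 2
  false false: 2
  false park: 2
  field all: 2
10 duplicate windows → 34 − 10 = 24 distinct.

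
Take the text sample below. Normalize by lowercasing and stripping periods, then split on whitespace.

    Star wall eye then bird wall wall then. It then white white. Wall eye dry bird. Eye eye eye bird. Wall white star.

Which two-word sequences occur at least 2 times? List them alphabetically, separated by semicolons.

bird wall; eye eye; wall eye

Bigram counts meeting the condition (at least 2 times):
  bird wall: 2
  eye eye: 2
  wall eye: 2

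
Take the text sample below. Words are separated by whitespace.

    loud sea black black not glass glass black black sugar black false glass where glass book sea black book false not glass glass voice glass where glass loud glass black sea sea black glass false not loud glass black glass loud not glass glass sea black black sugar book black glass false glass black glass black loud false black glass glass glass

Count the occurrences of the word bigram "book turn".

Scanning the 61 overlapping bigram windows for "book turn":
  (none found)

0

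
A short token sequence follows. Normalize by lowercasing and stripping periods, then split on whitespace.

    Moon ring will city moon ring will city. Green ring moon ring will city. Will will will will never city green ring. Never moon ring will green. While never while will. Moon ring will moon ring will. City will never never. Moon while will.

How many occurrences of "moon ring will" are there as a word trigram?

Scanning the 42 overlapping trigram windows for "moon ring will":
  position 1–3: moon ring will
  position 5–7: moon ring will
  position 11–13: moon ring will
  position 24–26: moon ring will
  position 32–34: moon ring will
  position 35–37: moon ring will

6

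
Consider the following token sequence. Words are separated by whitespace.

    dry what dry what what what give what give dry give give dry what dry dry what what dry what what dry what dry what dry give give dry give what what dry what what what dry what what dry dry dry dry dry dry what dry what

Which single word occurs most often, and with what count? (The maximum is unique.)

Unigram frequencies (highest first):
  what: 21
  dry: 20
  give: 7

"what", 21 times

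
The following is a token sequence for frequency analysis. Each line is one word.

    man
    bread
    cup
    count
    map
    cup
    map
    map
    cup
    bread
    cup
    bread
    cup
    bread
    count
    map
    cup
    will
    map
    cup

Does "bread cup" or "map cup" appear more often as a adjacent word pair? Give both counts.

"map cup" (4 vs 3)

"bread cup": 3 occurrences
"map cup": 4 occurrences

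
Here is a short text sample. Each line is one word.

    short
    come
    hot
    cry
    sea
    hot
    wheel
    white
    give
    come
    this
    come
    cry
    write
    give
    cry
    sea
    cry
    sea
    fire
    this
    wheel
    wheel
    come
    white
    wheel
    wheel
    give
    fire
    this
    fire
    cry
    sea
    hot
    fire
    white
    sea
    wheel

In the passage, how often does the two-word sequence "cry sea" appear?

Scanning the 37 overlapping bigram windows for "cry sea":
  position 4–5: cry sea
  position 16–17: cry sea
  position 18–19: cry sea
  position 32–33: cry sea

4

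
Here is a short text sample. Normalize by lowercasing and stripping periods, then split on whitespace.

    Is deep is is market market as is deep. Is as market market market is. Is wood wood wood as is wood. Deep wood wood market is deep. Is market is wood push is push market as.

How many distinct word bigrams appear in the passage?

37 tokens → 36 bigram windows in total.
Repeated bigrams (each contributes count−1 duplicates):
  deep is: 3
  is deep: 3
  is wood: 3
  market is: 3
  market market: 3
  wood wood: 3
  as is: 2
  is is: 2
  … (2 more repeated)
16 duplicate windows → 36 − 16 = 20 distinct.

20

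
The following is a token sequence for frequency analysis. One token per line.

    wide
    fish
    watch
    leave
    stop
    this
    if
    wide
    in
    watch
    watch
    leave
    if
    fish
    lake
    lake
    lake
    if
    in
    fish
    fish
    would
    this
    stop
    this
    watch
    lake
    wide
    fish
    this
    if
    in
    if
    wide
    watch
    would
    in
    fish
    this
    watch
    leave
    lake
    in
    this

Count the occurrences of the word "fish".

6

Scanning the 44 tokens for "fish":
  position 2: fish
  position 14: fish
  position 20: fish
  position 21: fish
  position 29: fish
  position 38: fish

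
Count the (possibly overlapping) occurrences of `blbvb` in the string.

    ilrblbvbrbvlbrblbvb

Sliding a length-5 window over the 19 characters (15 positions):
  position 4–8: blbvb
  position 15–19: blbvb

2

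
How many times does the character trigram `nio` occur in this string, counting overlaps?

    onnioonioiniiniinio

Sliding a length-3 window over the 19 characters (17 positions):
  position 3–5: nio
  position 7–9: nio
  position 17–19: nio

3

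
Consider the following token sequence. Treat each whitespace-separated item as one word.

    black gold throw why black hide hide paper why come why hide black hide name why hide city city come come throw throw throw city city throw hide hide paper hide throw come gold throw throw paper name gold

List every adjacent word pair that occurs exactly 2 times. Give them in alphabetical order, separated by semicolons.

Bigram counts meeting the condition (exactly 2 times):
  black hide: 2
  city city: 2
  gold throw: 2
  hide hide: 2
  hide paper: 2
  why hide: 2

black hide; city city; gold throw; hide hide; hide paper; why hide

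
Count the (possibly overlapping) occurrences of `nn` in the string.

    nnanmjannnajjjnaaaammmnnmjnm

Sliding a length-2 window over the 28 characters (27 positions):
  position 1–2: nn
  position 8–9: nn
  position 9–10: nn
  position 23–24: nn

4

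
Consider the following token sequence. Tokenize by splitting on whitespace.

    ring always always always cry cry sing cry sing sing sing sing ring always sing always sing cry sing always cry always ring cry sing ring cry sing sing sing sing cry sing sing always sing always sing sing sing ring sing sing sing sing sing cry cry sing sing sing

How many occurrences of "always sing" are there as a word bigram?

4

Scanning the 50 overlapping bigram windows for "always sing":
  position 14–15: always sing
  position 16–17: always sing
  position 35–36: always sing
  position 37–38: always sing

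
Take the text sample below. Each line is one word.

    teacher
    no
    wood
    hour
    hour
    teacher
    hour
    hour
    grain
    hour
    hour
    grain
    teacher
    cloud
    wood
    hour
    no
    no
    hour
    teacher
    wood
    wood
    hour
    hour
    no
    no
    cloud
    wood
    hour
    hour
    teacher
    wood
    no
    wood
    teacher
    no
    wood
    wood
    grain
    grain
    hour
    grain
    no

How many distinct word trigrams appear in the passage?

43 tokens → 41 trigram windows in total.
Repeated trigrams (each contributes count−1 duplicates):
  wood hour hour: 3
  cloud wood hour: 2
  hour hour grain: 2
  hour hour teacher: 2
  hour no no: 2
  hour teacher wood: 2
  teacher no wood: 2
8 duplicate windows → 41 − 8 = 33 distinct.

33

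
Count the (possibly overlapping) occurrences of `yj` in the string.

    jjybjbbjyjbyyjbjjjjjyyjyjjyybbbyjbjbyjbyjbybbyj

Sliding a length-2 window over the 47 characters (46 positions):
  position 9–10: yj
  position 13–14: yj
  position 22–23: yj
  position 24–25: yj
  position 32–33: yj
  position 37–38: yj
  position 40–41: yj
  position 46–47: yj

8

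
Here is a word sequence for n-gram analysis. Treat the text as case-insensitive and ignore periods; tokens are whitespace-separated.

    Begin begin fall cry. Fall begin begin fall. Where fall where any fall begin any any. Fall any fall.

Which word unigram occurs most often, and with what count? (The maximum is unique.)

"fall", 7 times

Unigram frequencies (highest first):
  fall: 7
  begin: 5
  any: 4
  where: 2
  cry: 1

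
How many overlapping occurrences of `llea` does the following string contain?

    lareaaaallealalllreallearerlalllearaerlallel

Sliding a length-4 window over the 44 characters (41 positions):
  position 9–12: llea
  position 21–24: llea
  position 31–34: llea

3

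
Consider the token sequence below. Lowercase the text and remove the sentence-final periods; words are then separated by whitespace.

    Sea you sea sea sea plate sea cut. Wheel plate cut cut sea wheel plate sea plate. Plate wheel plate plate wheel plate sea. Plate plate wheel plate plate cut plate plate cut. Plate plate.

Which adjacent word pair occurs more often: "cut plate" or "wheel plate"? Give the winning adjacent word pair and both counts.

"wheel plate" (5 vs 2)

"cut plate": 2 occurrences
"wheel plate": 5 occurrences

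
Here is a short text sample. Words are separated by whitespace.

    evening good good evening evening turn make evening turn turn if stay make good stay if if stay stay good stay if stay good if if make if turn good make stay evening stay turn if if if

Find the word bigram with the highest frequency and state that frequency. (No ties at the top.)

Bigram frequencies (highest first):
  if if: 4
  if stay: 3
  evening turn: 2
  turn if: 2
  good stay: 2
  stay if: 2
  … (21 more, each ≤ 2)

"if if", 4 times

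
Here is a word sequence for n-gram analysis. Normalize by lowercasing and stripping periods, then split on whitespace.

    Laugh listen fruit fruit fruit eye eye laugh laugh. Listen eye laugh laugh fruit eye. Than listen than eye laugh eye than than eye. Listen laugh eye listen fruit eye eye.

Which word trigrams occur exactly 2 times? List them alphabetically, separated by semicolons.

Trigram counts meeting the condition (exactly 2 times):
  eye laugh laugh: 2
  fruit eye eye: 2

eye laugh laugh; fruit eye eye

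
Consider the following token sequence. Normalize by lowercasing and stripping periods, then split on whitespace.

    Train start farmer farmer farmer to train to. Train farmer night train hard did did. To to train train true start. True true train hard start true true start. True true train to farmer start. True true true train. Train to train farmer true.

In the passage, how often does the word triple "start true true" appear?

Scanning the 42 overlapping trigram windows for "start true true":
  position 21–23: start true true
  position 26–28: start true true
  position 29–31: start true true
  position 35–37: start true true

4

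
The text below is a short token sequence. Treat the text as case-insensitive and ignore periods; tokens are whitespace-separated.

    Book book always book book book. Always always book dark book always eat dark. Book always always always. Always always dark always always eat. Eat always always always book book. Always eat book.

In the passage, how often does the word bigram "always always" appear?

Scanning the 32 overlapping bigram windows for "always always":
  position 7–8: always always
  position 16–17: always always
  position 17–18: always always
  position 18–19: always always
  position 19–20: always always
  position 22–23: always always
  position 26–27: always always
  position 27–28: always always

8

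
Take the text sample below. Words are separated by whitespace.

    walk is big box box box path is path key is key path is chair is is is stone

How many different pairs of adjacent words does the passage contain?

19 tokens → 18 bigram windows in total.
Repeated bigrams (each contributes count−1 duplicates):
  box box: 2
  is is: 2
  path is: 2
3 duplicate windows → 18 − 3 = 15 distinct.

15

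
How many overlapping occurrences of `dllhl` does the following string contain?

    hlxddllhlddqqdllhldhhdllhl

Sliding a length-5 window over the 26 characters (22 positions):
  position 5–9: dllhl
  position 14–18: dllhl
  position 22–26: dllhl

3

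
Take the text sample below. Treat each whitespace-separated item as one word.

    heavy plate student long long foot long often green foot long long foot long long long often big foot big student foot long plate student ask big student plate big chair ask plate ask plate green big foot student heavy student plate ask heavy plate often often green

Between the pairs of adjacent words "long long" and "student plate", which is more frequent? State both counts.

"long long": 4 occurrences
"student plate": 2 occurrences

"long long" (4 vs 2)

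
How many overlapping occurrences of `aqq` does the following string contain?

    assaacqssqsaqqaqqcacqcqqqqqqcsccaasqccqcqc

2

Sliding a length-3 window over the 42 characters (40 positions):
  position 12–14: aqq
  position 15–17: aqq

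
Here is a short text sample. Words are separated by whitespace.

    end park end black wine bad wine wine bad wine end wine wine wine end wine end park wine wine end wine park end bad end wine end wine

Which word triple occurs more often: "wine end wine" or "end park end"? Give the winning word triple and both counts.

"wine end wine" (4 vs 1)

"wine end wine": 4 occurrences
"end park end": 1 occurrence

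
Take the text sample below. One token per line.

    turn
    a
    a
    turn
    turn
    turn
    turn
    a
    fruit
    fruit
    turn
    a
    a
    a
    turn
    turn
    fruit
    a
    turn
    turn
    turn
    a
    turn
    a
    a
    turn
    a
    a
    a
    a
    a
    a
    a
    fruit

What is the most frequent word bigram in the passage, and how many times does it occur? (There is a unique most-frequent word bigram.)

Bigram frequencies (highest first):
  a a: 10
  turn a: 6
  turn turn: 6
  a turn: 5
  a fruit: 2
  fruit fruit: 1
  … (3 more, each ≤ 1)

"a a", 10 times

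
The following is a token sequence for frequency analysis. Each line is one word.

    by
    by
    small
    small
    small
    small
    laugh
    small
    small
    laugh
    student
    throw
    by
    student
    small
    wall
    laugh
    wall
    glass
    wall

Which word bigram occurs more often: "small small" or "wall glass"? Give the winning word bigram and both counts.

"small small": 4 occurrences
"wall glass": 1 occurrence

"small small" (4 vs 1)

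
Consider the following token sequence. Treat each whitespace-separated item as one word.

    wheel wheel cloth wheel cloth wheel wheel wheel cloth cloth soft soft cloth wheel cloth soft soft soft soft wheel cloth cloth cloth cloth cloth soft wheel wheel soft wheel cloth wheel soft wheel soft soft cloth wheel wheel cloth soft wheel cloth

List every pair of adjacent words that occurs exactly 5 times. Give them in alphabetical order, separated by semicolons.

cloth cloth; cloth wheel; soft soft; soft wheel; wheel wheel

Bigram counts meeting the condition (exactly 5 times):
  cloth cloth: 5
  cloth wheel: 5
  soft soft: 5
  soft wheel: 5
  wheel wheel: 5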